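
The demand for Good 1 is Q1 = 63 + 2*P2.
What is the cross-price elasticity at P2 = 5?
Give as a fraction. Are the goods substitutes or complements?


dQ1/dP2 = 2
At P2 = 5: Q1 = 63 + 2*5 = 73
Exy = (dQ1/dP2)(P2/Q1) = 2 * 5 / 73 = 10/73
Since Exy > 0, the goods are substitutes.

10/73 (substitutes)


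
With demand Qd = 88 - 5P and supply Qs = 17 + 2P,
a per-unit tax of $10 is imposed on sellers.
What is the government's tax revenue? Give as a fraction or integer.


With tax on sellers, new supply: Qs' = 17 + 2(P - 10)
= 2P - 3
New equilibrium quantity:
Q_new = 23
Tax revenue = tax * Q_new = 10 * 23 = 230

230


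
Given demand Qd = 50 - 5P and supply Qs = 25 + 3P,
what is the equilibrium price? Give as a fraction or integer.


At equilibrium, Qd = Qs.
50 - 5P = 25 + 3P
50 - 25 = 5P + 3P
25 = 8P
P* = 25/8 = 25/8

25/8


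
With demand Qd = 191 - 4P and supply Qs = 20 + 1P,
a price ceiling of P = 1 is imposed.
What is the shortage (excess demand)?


At P = 1:
Qd = 191 - 4*1 = 187
Qs = 20 + 1*1 = 21
Shortage = Qd - Qs = 187 - 21 = 166

166


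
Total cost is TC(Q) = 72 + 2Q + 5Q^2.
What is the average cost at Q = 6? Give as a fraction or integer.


TC(6) = 72 + 2*6 + 5*6^2
TC(6) = 72 + 12 + 180 = 264
AC = TC/Q = 264/6 = 44

44


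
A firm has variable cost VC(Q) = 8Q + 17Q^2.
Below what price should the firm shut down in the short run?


AVC(Q) = VC(Q)/Q = 8 + 17Q
AVC is increasing in Q, so minimum AVC is at Q -> 0+.
Min AVC = 8
The firm should shut down if P < 8.

8


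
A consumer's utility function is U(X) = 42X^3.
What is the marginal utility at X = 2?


MU = dU/dX = 42*3*X^(3-1)
MU = 126*X^2
At X = 2:
MU = 126 * 2^2
MU = 126 * 4 = 504

504


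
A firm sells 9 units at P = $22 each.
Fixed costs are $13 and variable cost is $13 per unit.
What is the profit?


Total Revenue = P * Q = 22 * 9 = $198
Total Cost = FC + VC*Q = 13 + 13*9 = $130
Profit = TR - TC = 198 - 130 = $68

$68


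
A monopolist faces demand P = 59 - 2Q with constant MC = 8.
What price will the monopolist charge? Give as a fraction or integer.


MR = 59 - 4Q
Set MR = MC: 59 - 4Q = 8
Q* = 51/4
Substitute into demand:
P* = 59 - 2*51/4 = 67/2

67/2


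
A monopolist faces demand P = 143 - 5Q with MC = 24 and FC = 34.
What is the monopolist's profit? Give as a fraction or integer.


MR = MC: 143 - 10Q = 24
Q* = 119/10
P* = 143 - 5*119/10 = 167/2
Profit = (P* - MC)*Q* - FC
= (167/2 - 24)*119/10 - 34
= 119/2*119/10 - 34
= 14161/20 - 34 = 13481/20

13481/20


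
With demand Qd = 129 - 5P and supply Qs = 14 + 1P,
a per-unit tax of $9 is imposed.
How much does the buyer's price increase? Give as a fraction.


With a per-unit tax, the buyer's price increase depends on relative slopes.
Supply slope: d = 1, Demand slope: b = 5
Buyer's price increase = d * tax / (b + d)
= 1 * 9 / (5 + 1)
= 9 / 6 = 3/2

3/2


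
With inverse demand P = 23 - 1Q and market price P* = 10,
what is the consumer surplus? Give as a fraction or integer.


Maximum willingness to pay (at Q=0): P_max = 23
Quantity demanded at P* = 10:
Q* = (23 - 10)/1 = 13
CS = (1/2) * Q* * (P_max - P*)
CS = (1/2) * 13 * (23 - 10)
CS = (1/2) * 13 * 13 = 169/2

169/2


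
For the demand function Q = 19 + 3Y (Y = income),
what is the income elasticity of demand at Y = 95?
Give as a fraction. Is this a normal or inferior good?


dQ/dY = 3
At Y = 95: Q = 19 + 3*95 = 304
Ey = (dQ/dY)(Y/Q) = 3 * 95 / 304 = 15/16
Since Ey > 0, this is a normal good.

15/16 (normal good)


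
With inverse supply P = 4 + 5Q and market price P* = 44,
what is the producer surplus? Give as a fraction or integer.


Minimum supply price (at Q=0): P_min = 4
Quantity supplied at P* = 44:
Q* = (44 - 4)/5 = 8
PS = (1/2) * Q* * (P* - P_min)
PS = (1/2) * 8 * (44 - 4)
PS = (1/2) * 8 * 40 = 160

160


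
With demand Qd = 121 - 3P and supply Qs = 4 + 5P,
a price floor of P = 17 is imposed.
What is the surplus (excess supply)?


At P = 17:
Qd = 121 - 3*17 = 70
Qs = 4 + 5*17 = 89
Surplus = Qs - Qd = 89 - 70 = 19

19


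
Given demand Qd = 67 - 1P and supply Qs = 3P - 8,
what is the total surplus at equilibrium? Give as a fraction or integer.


Find equilibrium: 67 - 1P = 3P - 8
67 + 8 = 4P
P* = 75/4 = 75/4
Q* = 3*75/4 - 8 = 193/4
Inverse demand: P = 67 - Q/1, so P_max = 67
Inverse supply: P = 8/3 + Q/3, so P_min = 8/3
CS = (1/2) * 193/4 * (67 - 75/4) = 37249/32
PS = (1/2) * 193/4 * (75/4 - 8/3) = 37249/96
TS = CS + PS = 37249/32 + 37249/96 = 37249/24

37249/24


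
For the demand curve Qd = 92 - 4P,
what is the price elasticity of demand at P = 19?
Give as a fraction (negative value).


dQ/dP = -4
At P = 19: Q = 92 - 4*19 = 16
E = (dQ/dP)(P/Q) = (-4)(19/16) = -19/4

-19/4


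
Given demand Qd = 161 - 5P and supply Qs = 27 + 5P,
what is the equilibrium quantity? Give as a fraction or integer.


First find equilibrium price:
161 - 5P = 27 + 5P
P* = 134/10 = 67/5
Then substitute into demand:
Q* = 161 - 5 * 67/5 = 94

94


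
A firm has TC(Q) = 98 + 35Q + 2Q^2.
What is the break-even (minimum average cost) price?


AC(Q) = 98/Q + 35 + 2Q
To minimize: dAC/dQ = -98/Q^2 + 2 = 0
Q^2 = 98/2 = 49
Q* = 7
Min AC = 98/7 + 35 + 2*7
Min AC = 14 + 35 + 14 = 63

63


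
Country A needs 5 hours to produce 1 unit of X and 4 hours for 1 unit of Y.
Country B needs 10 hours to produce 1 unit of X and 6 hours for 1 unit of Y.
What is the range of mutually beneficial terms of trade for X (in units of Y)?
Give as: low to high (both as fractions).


Opportunity cost of X for Country A = hours_X / hours_Y = 5/4 = 5/4 units of Y
Opportunity cost of X for Country B = hours_X / hours_Y = 10/6 = 5/3 units of Y
Terms of trade must be between the two opportunity costs.
Range: 5/4 to 5/3

5/4 to 5/3


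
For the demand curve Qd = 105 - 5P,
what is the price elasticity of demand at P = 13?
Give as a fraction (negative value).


dQ/dP = -5
At P = 13: Q = 105 - 5*13 = 40
E = (dQ/dP)(P/Q) = (-5)(13/40) = -13/8

-13/8


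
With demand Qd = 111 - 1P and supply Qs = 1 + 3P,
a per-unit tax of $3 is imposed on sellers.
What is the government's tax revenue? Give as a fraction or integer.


With tax on sellers, new supply: Qs' = 1 + 3(P - 3)
= 3P - 8
New equilibrium quantity:
Q_new = 325/4
Tax revenue = tax * Q_new = 3 * 325/4 = 975/4

975/4


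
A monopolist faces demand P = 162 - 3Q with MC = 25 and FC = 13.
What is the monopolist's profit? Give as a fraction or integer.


MR = MC: 162 - 6Q = 25
Q* = 137/6
P* = 162 - 3*137/6 = 187/2
Profit = (P* - MC)*Q* - FC
= (187/2 - 25)*137/6 - 13
= 137/2*137/6 - 13
= 18769/12 - 13 = 18613/12

18613/12


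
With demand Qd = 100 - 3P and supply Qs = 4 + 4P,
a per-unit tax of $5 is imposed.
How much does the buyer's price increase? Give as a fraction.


With a per-unit tax, the buyer's price increase depends on relative slopes.
Supply slope: d = 4, Demand slope: b = 3
Buyer's price increase = d * tax / (b + d)
= 4 * 5 / (3 + 4)
= 20 / 7 = 20/7

20/7


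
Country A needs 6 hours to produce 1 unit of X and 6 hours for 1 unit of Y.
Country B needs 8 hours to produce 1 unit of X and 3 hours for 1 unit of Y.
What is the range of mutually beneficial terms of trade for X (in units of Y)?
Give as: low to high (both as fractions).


Opportunity cost of X for Country A = hours_X / hours_Y = 6/6 = 1 units of Y
Opportunity cost of X for Country B = hours_X / hours_Y = 8/3 = 8/3 units of Y
Terms of trade must be between the two opportunity costs.
Range: 1 to 8/3

1 to 8/3


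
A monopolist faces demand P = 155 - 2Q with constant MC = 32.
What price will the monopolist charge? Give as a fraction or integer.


MR = 155 - 4Q
Set MR = MC: 155 - 4Q = 32
Q* = 123/4
Substitute into demand:
P* = 155 - 2*123/4 = 187/2

187/2


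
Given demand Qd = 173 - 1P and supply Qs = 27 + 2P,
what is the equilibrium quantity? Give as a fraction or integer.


First find equilibrium price:
173 - 1P = 27 + 2P
P* = 146/3 = 146/3
Then substitute into demand:
Q* = 173 - 1 * 146/3 = 373/3

373/3


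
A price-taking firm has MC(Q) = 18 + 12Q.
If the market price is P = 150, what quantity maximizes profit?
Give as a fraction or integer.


In perfect competition, profit is maximized where P = MC.
150 = 18 + 12Q
132 = 12Q
Q* = 132/12 = 11

11


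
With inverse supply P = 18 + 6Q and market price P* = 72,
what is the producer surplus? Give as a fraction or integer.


Minimum supply price (at Q=0): P_min = 18
Quantity supplied at P* = 72:
Q* = (72 - 18)/6 = 9
PS = (1/2) * Q* * (P* - P_min)
PS = (1/2) * 9 * (72 - 18)
PS = (1/2) * 9 * 54 = 243

243


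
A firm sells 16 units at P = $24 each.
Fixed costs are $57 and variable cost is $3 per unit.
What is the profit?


Total Revenue = P * Q = 24 * 16 = $384
Total Cost = FC + VC*Q = 57 + 3*16 = $105
Profit = TR - TC = 384 - 105 = $279

$279


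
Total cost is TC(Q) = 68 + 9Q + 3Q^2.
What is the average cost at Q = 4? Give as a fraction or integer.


TC(4) = 68 + 9*4 + 3*4^2
TC(4) = 68 + 36 + 48 = 152
AC = TC/Q = 152/4 = 38

38


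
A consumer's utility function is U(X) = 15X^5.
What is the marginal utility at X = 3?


MU = dU/dX = 15*5*X^(5-1)
MU = 75*X^4
At X = 3:
MU = 75 * 3^4
MU = 75 * 81 = 6075

6075


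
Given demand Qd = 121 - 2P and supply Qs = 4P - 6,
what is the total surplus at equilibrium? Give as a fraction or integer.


Find equilibrium: 121 - 2P = 4P - 6
121 + 6 = 6P
P* = 127/6 = 127/6
Q* = 4*127/6 - 6 = 236/3
Inverse demand: P = 121/2 - Q/2, so P_max = 121/2
Inverse supply: P = 3/2 + Q/4, so P_min = 3/2
CS = (1/2) * 236/3 * (121/2 - 127/6) = 13924/9
PS = (1/2) * 236/3 * (127/6 - 3/2) = 6962/9
TS = CS + PS = 13924/9 + 6962/9 = 6962/3

6962/3


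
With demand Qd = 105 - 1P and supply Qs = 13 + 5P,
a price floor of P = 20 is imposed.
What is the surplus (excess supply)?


At P = 20:
Qd = 105 - 1*20 = 85
Qs = 13 + 5*20 = 113
Surplus = Qs - Qd = 113 - 85 = 28

28


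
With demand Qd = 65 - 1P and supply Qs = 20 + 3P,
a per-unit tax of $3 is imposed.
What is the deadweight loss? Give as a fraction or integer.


Pre-tax equilibrium quantity: Q* = 215/4
Post-tax equilibrium quantity: Q_tax = 103/2
Reduction in quantity: Q* - Q_tax = 9/4
DWL = (1/2) * tax * (Q* - Q_tax)
DWL = (1/2) * 3 * 9/4 = 27/8

27/8


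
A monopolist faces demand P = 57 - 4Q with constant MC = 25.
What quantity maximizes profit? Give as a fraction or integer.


TR = P*Q = (57 - 4Q)Q = 57Q - 4Q^2
MR = dTR/dQ = 57 - 8Q
Set MR = MC:
57 - 8Q = 25
32 = 8Q
Q* = 32/8 = 4

4


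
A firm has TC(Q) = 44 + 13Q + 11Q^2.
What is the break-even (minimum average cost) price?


AC(Q) = 44/Q + 13 + 11Q
To minimize: dAC/dQ = -44/Q^2 + 11 = 0
Q^2 = 44/11 = 4
Q* = 2
Min AC = 44/2 + 13 + 11*2
Min AC = 22 + 13 + 22 = 57

57


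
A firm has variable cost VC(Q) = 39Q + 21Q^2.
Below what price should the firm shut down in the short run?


AVC(Q) = VC(Q)/Q = 39 + 21Q
AVC is increasing in Q, so minimum AVC is at Q -> 0+.
Min AVC = 39
The firm should shut down if P < 39.

39


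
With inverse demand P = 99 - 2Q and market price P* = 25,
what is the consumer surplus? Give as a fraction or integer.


Maximum willingness to pay (at Q=0): P_max = 99
Quantity demanded at P* = 25:
Q* = (99 - 25)/2 = 37
CS = (1/2) * Q* * (P_max - P*)
CS = (1/2) * 37 * (99 - 25)
CS = (1/2) * 37 * 74 = 1369

1369


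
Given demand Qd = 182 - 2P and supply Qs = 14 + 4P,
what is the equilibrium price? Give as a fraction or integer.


At equilibrium, Qd = Qs.
182 - 2P = 14 + 4P
182 - 14 = 2P + 4P
168 = 6P
P* = 168/6 = 28

28


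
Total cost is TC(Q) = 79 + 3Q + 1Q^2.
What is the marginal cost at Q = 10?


MC = dTC/dQ = 3 + 2*1*Q
At Q = 10:
MC = 3 + 2*10
MC = 3 + 20 = 23

23


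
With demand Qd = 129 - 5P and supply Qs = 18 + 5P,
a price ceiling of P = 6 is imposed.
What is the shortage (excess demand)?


At P = 6:
Qd = 129 - 5*6 = 99
Qs = 18 + 5*6 = 48
Shortage = Qd - Qs = 99 - 48 = 51

51


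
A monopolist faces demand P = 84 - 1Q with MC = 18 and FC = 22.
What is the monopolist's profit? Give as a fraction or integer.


MR = MC: 84 - 2Q = 18
Q* = 33
P* = 84 - 1*33 = 51
Profit = (P* - MC)*Q* - FC
= (51 - 18)*33 - 22
= 33*33 - 22
= 1089 - 22 = 1067

1067


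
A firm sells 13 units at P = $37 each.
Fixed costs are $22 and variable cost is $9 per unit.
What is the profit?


Total Revenue = P * Q = 37 * 13 = $481
Total Cost = FC + VC*Q = 22 + 9*13 = $139
Profit = TR - TC = 481 - 139 = $342

$342


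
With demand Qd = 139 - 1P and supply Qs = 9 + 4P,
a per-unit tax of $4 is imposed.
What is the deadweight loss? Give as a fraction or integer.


Pre-tax equilibrium quantity: Q* = 113
Post-tax equilibrium quantity: Q_tax = 549/5
Reduction in quantity: Q* - Q_tax = 16/5
DWL = (1/2) * tax * (Q* - Q_tax)
DWL = (1/2) * 4 * 16/5 = 32/5

32/5


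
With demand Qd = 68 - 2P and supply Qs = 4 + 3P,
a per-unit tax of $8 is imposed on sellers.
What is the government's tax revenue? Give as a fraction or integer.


With tax on sellers, new supply: Qs' = 4 + 3(P - 8)
= 3P - 20
New equilibrium quantity:
Q_new = 164/5
Tax revenue = tax * Q_new = 8 * 164/5 = 1312/5

1312/5


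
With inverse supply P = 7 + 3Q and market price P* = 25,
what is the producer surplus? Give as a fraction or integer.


Minimum supply price (at Q=0): P_min = 7
Quantity supplied at P* = 25:
Q* = (25 - 7)/3 = 6
PS = (1/2) * Q* * (P* - P_min)
PS = (1/2) * 6 * (25 - 7)
PS = (1/2) * 6 * 18 = 54

54


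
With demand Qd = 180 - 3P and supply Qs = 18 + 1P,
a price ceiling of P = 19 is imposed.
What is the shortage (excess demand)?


At P = 19:
Qd = 180 - 3*19 = 123
Qs = 18 + 1*19 = 37
Shortage = Qd - Qs = 123 - 37 = 86

86


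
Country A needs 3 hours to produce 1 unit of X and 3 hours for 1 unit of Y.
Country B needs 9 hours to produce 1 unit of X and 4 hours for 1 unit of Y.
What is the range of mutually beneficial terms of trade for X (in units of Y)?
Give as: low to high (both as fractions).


Opportunity cost of X for Country A = hours_X / hours_Y = 3/3 = 1 units of Y
Opportunity cost of X for Country B = hours_X / hours_Y = 9/4 = 9/4 units of Y
Terms of trade must be between the two opportunity costs.
Range: 1 to 9/4

1 to 9/4


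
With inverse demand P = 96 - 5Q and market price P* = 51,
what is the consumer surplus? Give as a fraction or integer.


Maximum willingness to pay (at Q=0): P_max = 96
Quantity demanded at P* = 51:
Q* = (96 - 51)/5 = 9
CS = (1/2) * Q* * (P_max - P*)
CS = (1/2) * 9 * (96 - 51)
CS = (1/2) * 9 * 45 = 405/2

405/2


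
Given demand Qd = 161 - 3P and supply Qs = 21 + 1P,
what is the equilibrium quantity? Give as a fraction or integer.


First find equilibrium price:
161 - 3P = 21 + 1P
P* = 140/4 = 35
Then substitute into demand:
Q* = 161 - 3 * 35 = 56

56


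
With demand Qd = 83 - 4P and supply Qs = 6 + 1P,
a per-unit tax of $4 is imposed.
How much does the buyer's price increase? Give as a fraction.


With a per-unit tax, the buyer's price increase depends on relative slopes.
Supply slope: d = 1, Demand slope: b = 4
Buyer's price increase = d * tax / (b + d)
= 1 * 4 / (4 + 1)
= 4 / 5 = 4/5

4/5


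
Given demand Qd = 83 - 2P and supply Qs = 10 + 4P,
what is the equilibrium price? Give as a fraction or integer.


At equilibrium, Qd = Qs.
83 - 2P = 10 + 4P
83 - 10 = 2P + 4P
73 = 6P
P* = 73/6 = 73/6

73/6


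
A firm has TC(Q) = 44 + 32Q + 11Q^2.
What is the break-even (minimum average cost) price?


AC(Q) = 44/Q + 32 + 11Q
To minimize: dAC/dQ = -44/Q^2 + 11 = 0
Q^2 = 44/11 = 4
Q* = 2
Min AC = 44/2 + 32 + 11*2
Min AC = 22 + 32 + 22 = 76

76


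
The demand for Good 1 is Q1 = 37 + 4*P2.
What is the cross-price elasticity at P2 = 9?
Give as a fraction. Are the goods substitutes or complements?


dQ1/dP2 = 4
At P2 = 9: Q1 = 37 + 4*9 = 73
Exy = (dQ1/dP2)(P2/Q1) = 4 * 9 / 73 = 36/73
Since Exy > 0, the goods are substitutes.

36/73 (substitutes)


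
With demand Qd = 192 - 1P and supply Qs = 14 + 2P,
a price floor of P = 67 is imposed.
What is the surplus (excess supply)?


At P = 67:
Qd = 192 - 1*67 = 125
Qs = 14 + 2*67 = 148
Surplus = Qs - Qd = 148 - 125 = 23

23


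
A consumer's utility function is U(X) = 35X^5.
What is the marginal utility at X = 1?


MU = dU/dX = 35*5*X^(5-1)
MU = 175*X^4
At X = 1:
MU = 175 * 1^4
MU = 175 * 1 = 175

175


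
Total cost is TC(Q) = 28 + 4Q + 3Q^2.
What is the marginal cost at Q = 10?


MC = dTC/dQ = 4 + 2*3*Q
At Q = 10:
MC = 4 + 6*10
MC = 4 + 60 = 64

64


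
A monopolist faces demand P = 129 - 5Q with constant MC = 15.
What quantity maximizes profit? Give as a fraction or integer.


TR = P*Q = (129 - 5Q)Q = 129Q - 5Q^2
MR = dTR/dQ = 129 - 10Q
Set MR = MC:
129 - 10Q = 15
114 = 10Q
Q* = 114/10 = 57/5

57/5


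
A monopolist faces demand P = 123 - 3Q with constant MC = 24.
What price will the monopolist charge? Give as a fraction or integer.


MR = 123 - 6Q
Set MR = MC: 123 - 6Q = 24
Q* = 33/2
Substitute into demand:
P* = 123 - 3*33/2 = 147/2

147/2


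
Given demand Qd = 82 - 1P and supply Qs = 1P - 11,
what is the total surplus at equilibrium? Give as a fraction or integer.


Find equilibrium: 82 - 1P = 1P - 11
82 + 11 = 2P
P* = 93/2 = 93/2
Q* = 1*93/2 - 11 = 71/2
Inverse demand: P = 82 - Q/1, so P_max = 82
Inverse supply: P = 11 + Q/1, so P_min = 11
CS = (1/2) * 71/2 * (82 - 93/2) = 5041/8
PS = (1/2) * 71/2 * (93/2 - 11) = 5041/8
TS = CS + PS = 5041/8 + 5041/8 = 5041/4

5041/4


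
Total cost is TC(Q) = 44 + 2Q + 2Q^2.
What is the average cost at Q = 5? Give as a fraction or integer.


TC(5) = 44 + 2*5 + 2*5^2
TC(5) = 44 + 10 + 50 = 104
AC = TC/Q = 104/5 = 104/5

104/5


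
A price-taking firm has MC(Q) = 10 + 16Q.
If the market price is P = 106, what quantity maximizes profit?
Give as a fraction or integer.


In perfect competition, profit is maximized where P = MC.
106 = 10 + 16Q
96 = 16Q
Q* = 96/16 = 6

6


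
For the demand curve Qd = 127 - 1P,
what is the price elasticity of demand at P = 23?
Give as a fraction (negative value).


dQ/dP = -1
At P = 23: Q = 127 - 1*23 = 104
E = (dQ/dP)(P/Q) = (-1)(23/104) = -23/104

-23/104


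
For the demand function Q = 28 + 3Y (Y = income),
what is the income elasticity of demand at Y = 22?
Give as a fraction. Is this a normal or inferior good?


dQ/dY = 3
At Y = 22: Q = 28 + 3*22 = 94
Ey = (dQ/dY)(Y/Q) = 3 * 22 / 94 = 33/47
Since Ey > 0, this is a normal good.

33/47 (normal good)


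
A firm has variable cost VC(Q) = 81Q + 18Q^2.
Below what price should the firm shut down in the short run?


AVC(Q) = VC(Q)/Q = 81 + 18Q
AVC is increasing in Q, so minimum AVC is at Q -> 0+.
Min AVC = 81
The firm should shut down if P < 81.

81


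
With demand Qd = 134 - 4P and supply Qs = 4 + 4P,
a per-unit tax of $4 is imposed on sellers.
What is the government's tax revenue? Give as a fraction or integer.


With tax on sellers, new supply: Qs' = 4 + 4(P - 4)
= 4P - 12
New equilibrium quantity:
Q_new = 61
Tax revenue = tax * Q_new = 4 * 61 = 244

244


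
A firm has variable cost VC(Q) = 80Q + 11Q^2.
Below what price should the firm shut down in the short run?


AVC(Q) = VC(Q)/Q = 80 + 11Q
AVC is increasing in Q, so minimum AVC is at Q -> 0+.
Min AVC = 80
The firm should shut down if P < 80.

80


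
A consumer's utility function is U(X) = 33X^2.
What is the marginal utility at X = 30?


MU = dU/dX = 33*2*X^(2-1)
MU = 66*X^1
At X = 30:
MU = 66 * 30^1
MU = 66 * 30 = 1980

1980


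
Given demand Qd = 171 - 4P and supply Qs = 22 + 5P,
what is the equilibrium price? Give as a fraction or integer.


At equilibrium, Qd = Qs.
171 - 4P = 22 + 5P
171 - 22 = 4P + 5P
149 = 9P
P* = 149/9 = 149/9

149/9


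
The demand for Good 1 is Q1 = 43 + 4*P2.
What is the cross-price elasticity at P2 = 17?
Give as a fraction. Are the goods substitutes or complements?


dQ1/dP2 = 4
At P2 = 17: Q1 = 43 + 4*17 = 111
Exy = (dQ1/dP2)(P2/Q1) = 4 * 17 / 111 = 68/111
Since Exy > 0, the goods are substitutes.

68/111 (substitutes)


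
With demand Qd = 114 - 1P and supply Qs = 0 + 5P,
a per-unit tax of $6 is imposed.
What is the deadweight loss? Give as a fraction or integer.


Pre-tax equilibrium quantity: Q* = 95
Post-tax equilibrium quantity: Q_tax = 90
Reduction in quantity: Q* - Q_tax = 5
DWL = (1/2) * tax * (Q* - Q_tax)
DWL = (1/2) * 6 * 5 = 15

15


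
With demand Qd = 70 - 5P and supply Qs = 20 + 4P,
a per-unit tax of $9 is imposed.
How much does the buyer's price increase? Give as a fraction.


With a per-unit tax, the buyer's price increase depends on relative slopes.
Supply slope: d = 4, Demand slope: b = 5
Buyer's price increase = d * tax / (b + d)
= 4 * 9 / (5 + 4)
= 36 / 9 = 4

4


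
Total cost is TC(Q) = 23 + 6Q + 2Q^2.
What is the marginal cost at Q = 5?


MC = dTC/dQ = 6 + 2*2*Q
At Q = 5:
MC = 6 + 4*5
MC = 6 + 20 = 26

26


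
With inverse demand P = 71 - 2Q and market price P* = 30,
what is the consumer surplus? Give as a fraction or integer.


Maximum willingness to pay (at Q=0): P_max = 71
Quantity demanded at P* = 30:
Q* = (71 - 30)/2 = 41/2
CS = (1/2) * Q* * (P_max - P*)
CS = (1/2) * 41/2 * (71 - 30)
CS = (1/2) * 41/2 * 41 = 1681/4

1681/4


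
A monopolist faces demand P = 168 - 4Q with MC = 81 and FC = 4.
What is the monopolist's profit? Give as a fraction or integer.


MR = MC: 168 - 8Q = 81
Q* = 87/8
P* = 168 - 4*87/8 = 249/2
Profit = (P* - MC)*Q* - FC
= (249/2 - 81)*87/8 - 4
= 87/2*87/8 - 4
= 7569/16 - 4 = 7505/16

7505/16


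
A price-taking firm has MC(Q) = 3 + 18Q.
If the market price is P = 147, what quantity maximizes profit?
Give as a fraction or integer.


In perfect competition, profit is maximized where P = MC.
147 = 3 + 18Q
144 = 18Q
Q* = 144/18 = 8

8


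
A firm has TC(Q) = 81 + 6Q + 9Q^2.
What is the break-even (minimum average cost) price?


AC(Q) = 81/Q + 6 + 9Q
To minimize: dAC/dQ = -81/Q^2 + 9 = 0
Q^2 = 81/9 = 9
Q* = 3
Min AC = 81/3 + 6 + 9*3
Min AC = 27 + 6 + 27 = 60

60


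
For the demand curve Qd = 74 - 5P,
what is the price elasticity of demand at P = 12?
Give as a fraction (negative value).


dQ/dP = -5
At P = 12: Q = 74 - 5*12 = 14
E = (dQ/dP)(P/Q) = (-5)(12/14) = -30/7

-30/7


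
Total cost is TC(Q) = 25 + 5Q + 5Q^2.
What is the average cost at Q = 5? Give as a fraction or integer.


TC(5) = 25 + 5*5 + 5*5^2
TC(5) = 25 + 25 + 125 = 175
AC = TC/Q = 175/5 = 35

35


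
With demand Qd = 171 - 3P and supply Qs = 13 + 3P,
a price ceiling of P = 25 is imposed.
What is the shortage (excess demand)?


At P = 25:
Qd = 171 - 3*25 = 96
Qs = 13 + 3*25 = 88
Shortage = Qd - Qs = 96 - 88 = 8

8


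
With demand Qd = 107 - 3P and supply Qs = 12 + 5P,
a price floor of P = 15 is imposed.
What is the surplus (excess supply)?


At P = 15:
Qd = 107 - 3*15 = 62
Qs = 12 + 5*15 = 87
Surplus = Qs - Qd = 87 - 62 = 25

25


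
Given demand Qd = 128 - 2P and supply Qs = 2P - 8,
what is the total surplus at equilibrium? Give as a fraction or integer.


Find equilibrium: 128 - 2P = 2P - 8
128 + 8 = 4P
P* = 136/4 = 34
Q* = 2*34 - 8 = 60
Inverse demand: P = 64 - Q/2, so P_max = 64
Inverse supply: P = 4 + Q/2, so P_min = 4
CS = (1/2) * 60 * (64 - 34) = 900
PS = (1/2) * 60 * (34 - 4) = 900
TS = CS + PS = 900 + 900 = 1800

1800


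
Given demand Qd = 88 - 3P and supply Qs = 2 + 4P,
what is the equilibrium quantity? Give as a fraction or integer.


First find equilibrium price:
88 - 3P = 2 + 4P
P* = 86/7 = 86/7
Then substitute into demand:
Q* = 88 - 3 * 86/7 = 358/7

358/7


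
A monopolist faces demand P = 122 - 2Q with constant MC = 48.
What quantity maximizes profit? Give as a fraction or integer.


TR = P*Q = (122 - 2Q)Q = 122Q - 2Q^2
MR = dTR/dQ = 122 - 4Q
Set MR = MC:
122 - 4Q = 48
74 = 4Q
Q* = 74/4 = 37/2

37/2


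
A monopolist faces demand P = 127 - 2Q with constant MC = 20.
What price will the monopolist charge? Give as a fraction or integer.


MR = 127 - 4Q
Set MR = MC: 127 - 4Q = 20
Q* = 107/4
Substitute into demand:
P* = 127 - 2*107/4 = 147/2

147/2


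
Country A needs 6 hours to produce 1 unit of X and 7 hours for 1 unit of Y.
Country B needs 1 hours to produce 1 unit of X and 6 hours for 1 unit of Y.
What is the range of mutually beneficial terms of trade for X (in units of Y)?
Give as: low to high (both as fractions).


Opportunity cost of X for Country A = hours_X / hours_Y = 6/7 = 6/7 units of Y
Opportunity cost of X for Country B = hours_X / hours_Y = 1/6 = 1/6 units of Y
Terms of trade must be between the two opportunity costs.
Range: 1/6 to 6/7

1/6 to 6/7


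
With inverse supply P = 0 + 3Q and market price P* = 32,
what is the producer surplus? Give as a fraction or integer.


Minimum supply price (at Q=0): P_min = 0
Quantity supplied at P* = 32:
Q* = (32 - 0)/3 = 32/3
PS = (1/2) * Q* * (P* - P_min)
PS = (1/2) * 32/3 * (32 - 0)
PS = (1/2) * 32/3 * 32 = 512/3

512/3


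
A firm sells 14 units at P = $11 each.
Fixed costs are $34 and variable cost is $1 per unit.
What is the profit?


Total Revenue = P * Q = 11 * 14 = $154
Total Cost = FC + VC*Q = 34 + 1*14 = $48
Profit = TR - TC = 154 - 48 = $106

$106


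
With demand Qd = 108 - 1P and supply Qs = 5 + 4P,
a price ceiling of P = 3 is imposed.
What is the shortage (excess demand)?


At P = 3:
Qd = 108 - 1*3 = 105
Qs = 5 + 4*3 = 17
Shortage = Qd - Qs = 105 - 17 = 88

88


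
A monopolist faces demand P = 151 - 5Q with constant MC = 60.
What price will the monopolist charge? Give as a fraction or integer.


MR = 151 - 10Q
Set MR = MC: 151 - 10Q = 60
Q* = 91/10
Substitute into demand:
P* = 151 - 5*91/10 = 211/2

211/2


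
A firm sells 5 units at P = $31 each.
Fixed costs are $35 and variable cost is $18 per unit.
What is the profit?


Total Revenue = P * Q = 31 * 5 = $155
Total Cost = FC + VC*Q = 35 + 18*5 = $125
Profit = TR - TC = 155 - 125 = $30

$30


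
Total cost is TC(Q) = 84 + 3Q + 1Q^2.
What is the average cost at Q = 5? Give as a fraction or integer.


TC(5) = 84 + 3*5 + 1*5^2
TC(5) = 84 + 15 + 25 = 124
AC = TC/Q = 124/5 = 124/5

124/5


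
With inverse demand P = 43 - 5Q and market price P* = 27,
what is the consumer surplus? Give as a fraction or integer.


Maximum willingness to pay (at Q=0): P_max = 43
Quantity demanded at P* = 27:
Q* = (43 - 27)/5 = 16/5
CS = (1/2) * Q* * (P_max - P*)
CS = (1/2) * 16/5 * (43 - 27)
CS = (1/2) * 16/5 * 16 = 128/5

128/5


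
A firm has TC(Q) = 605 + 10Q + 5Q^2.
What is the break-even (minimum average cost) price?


AC(Q) = 605/Q + 10 + 5Q
To minimize: dAC/dQ = -605/Q^2 + 5 = 0
Q^2 = 605/5 = 121
Q* = 11
Min AC = 605/11 + 10 + 5*11
Min AC = 55 + 10 + 55 = 120

120


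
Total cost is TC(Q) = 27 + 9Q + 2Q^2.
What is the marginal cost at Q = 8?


MC = dTC/dQ = 9 + 2*2*Q
At Q = 8:
MC = 9 + 4*8
MC = 9 + 32 = 41

41


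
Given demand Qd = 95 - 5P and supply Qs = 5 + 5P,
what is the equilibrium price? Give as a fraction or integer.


At equilibrium, Qd = Qs.
95 - 5P = 5 + 5P
95 - 5 = 5P + 5P
90 = 10P
P* = 90/10 = 9

9


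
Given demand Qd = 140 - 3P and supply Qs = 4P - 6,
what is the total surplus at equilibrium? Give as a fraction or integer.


Find equilibrium: 140 - 3P = 4P - 6
140 + 6 = 7P
P* = 146/7 = 146/7
Q* = 4*146/7 - 6 = 542/7
Inverse demand: P = 140/3 - Q/3, so P_max = 140/3
Inverse supply: P = 3/2 + Q/4, so P_min = 3/2
CS = (1/2) * 542/7 * (140/3 - 146/7) = 146882/147
PS = (1/2) * 542/7 * (146/7 - 3/2) = 73441/98
TS = CS + PS = 146882/147 + 73441/98 = 73441/42

73441/42


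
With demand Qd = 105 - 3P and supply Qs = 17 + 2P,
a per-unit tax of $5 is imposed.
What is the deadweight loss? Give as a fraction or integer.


Pre-tax equilibrium quantity: Q* = 261/5
Post-tax equilibrium quantity: Q_tax = 231/5
Reduction in quantity: Q* - Q_tax = 6
DWL = (1/2) * tax * (Q* - Q_tax)
DWL = (1/2) * 5 * 6 = 15

15


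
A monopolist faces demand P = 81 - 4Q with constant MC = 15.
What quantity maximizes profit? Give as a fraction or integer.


TR = P*Q = (81 - 4Q)Q = 81Q - 4Q^2
MR = dTR/dQ = 81 - 8Q
Set MR = MC:
81 - 8Q = 15
66 = 8Q
Q* = 66/8 = 33/4

33/4


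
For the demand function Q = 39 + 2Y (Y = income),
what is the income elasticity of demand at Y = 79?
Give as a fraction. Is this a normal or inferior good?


dQ/dY = 2
At Y = 79: Q = 39 + 2*79 = 197
Ey = (dQ/dY)(Y/Q) = 2 * 79 / 197 = 158/197
Since Ey > 0, this is a normal good.

158/197 (normal good)


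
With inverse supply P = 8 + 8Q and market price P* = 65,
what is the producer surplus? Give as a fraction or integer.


Minimum supply price (at Q=0): P_min = 8
Quantity supplied at P* = 65:
Q* = (65 - 8)/8 = 57/8
PS = (1/2) * Q* * (P* - P_min)
PS = (1/2) * 57/8 * (65 - 8)
PS = (1/2) * 57/8 * 57 = 3249/16

3249/16


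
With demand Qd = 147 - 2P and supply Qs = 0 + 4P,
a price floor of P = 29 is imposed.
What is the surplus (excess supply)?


At P = 29:
Qd = 147 - 2*29 = 89
Qs = 0 + 4*29 = 116
Surplus = Qs - Qd = 116 - 89 = 27

27


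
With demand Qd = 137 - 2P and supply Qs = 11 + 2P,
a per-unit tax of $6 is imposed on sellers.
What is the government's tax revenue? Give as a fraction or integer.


With tax on sellers, new supply: Qs' = 11 + 2(P - 6)
= 2P - 1
New equilibrium quantity:
Q_new = 68
Tax revenue = tax * Q_new = 6 * 68 = 408

408


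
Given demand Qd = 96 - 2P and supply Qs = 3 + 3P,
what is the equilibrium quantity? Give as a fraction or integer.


First find equilibrium price:
96 - 2P = 3 + 3P
P* = 93/5 = 93/5
Then substitute into demand:
Q* = 96 - 2 * 93/5 = 294/5

294/5


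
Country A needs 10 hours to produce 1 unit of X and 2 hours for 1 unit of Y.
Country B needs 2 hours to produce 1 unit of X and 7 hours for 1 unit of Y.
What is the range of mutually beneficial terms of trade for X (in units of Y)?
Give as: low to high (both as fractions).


Opportunity cost of X for Country A = hours_X / hours_Y = 10/2 = 5 units of Y
Opportunity cost of X for Country B = hours_X / hours_Y = 2/7 = 2/7 units of Y
Terms of trade must be between the two opportunity costs.
Range: 2/7 to 5

2/7 to 5


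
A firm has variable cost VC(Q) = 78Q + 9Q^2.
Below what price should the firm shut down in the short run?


AVC(Q) = VC(Q)/Q = 78 + 9Q
AVC is increasing in Q, so minimum AVC is at Q -> 0+.
Min AVC = 78
The firm should shut down if P < 78.

78


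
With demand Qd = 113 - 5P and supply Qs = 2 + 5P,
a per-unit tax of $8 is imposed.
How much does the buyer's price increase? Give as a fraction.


With a per-unit tax, the buyer's price increase depends on relative slopes.
Supply slope: d = 5, Demand slope: b = 5
Buyer's price increase = d * tax / (b + d)
= 5 * 8 / (5 + 5)
= 40 / 10 = 4

4


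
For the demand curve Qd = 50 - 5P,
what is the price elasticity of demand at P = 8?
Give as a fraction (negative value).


dQ/dP = -5
At P = 8: Q = 50 - 5*8 = 10
E = (dQ/dP)(P/Q) = (-5)(8/10) = -4

-4


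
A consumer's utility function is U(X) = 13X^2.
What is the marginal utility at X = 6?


MU = dU/dX = 13*2*X^(2-1)
MU = 26*X^1
At X = 6:
MU = 26 * 6^1
MU = 26 * 6 = 156

156


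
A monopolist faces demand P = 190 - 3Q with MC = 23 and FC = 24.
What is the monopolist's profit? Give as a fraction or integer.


MR = MC: 190 - 6Q = 23
Q* = 167/6
P* = 190 - 3*167/6 = 213/2
Profit = (P* - MC)*Q* - FC
= (213/2 - 23)*167/6 - 24
= 167/2*167/6 - 24
= 27889/12 - 24 = 27601/12

27601/12


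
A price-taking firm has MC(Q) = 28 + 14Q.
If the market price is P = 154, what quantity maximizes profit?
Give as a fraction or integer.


In perfect competition, profit is maximized where P = MC.
154 = 28 + 14Q
126 = 14Q
Q* = 126/14 = 9

9


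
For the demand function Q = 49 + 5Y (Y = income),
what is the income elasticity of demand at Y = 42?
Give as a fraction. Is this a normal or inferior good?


dQ/dY = 5
At Y = 42: Q = 49 + 5*42 = 259
Ey = (dQ/dY)(Y/Q) = 5 * 42 / 259 = 30/37
Since Ey > 0, this is a normal good.

30/37 (normal good)


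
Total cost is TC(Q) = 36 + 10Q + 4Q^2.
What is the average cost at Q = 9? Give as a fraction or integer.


TC(9) = 36 + 10*9 + 4*9^2
TC(9) = 36 + 90 + 324 = 450
AC = TC/Q = 450/9 = 50

50


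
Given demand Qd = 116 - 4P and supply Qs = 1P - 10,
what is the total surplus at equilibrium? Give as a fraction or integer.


Find equilibrium: 116 - 4P = 1P - 10
116 + 10 = 5P
P* = 126/5 = 126/5
Q* = 1*126/5 - 10 = 76/5
Inverse demand: P = 29 - Q/4, so P_max = 29
Inverse supply: P = 10 + Q/1, so P_min = 10
CS = (1/2) * 76/5 * (29 - 126/5) = 722/25
PS = (1/2) * 76/5 * (126/5 - 10) = 2888/25
TS = CS + PS = 722/25 + 2888/25 = 722/5

722/5


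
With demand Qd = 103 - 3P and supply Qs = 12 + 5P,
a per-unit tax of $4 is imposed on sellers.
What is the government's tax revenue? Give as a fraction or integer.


With tax on sellers, new supply: Qs' = 12 + 5(P - 4)
= 5P - 8
New equilibrium quantity:
Q_new = 491/8
Tax revenue = tax * Q_new = 4 * 491/8 = 491/2

491/2


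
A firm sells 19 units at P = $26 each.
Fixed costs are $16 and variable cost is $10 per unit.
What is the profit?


Total Revenue = P * Q = 26 * 19 = $494
Total Cost = FC + VC*Q = 16 + 10*19 = $206
Profit = TR - TC = 494 - 206 = $288

$288


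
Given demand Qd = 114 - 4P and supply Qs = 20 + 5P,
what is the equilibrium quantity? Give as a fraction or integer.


First find equilibrium price:
114 - 4P = 20 + 5P
P* = 94/9 = 94/9
Then substitute into demand:
Q* = 114 - 4 * 94/9 = 650/9

650/9


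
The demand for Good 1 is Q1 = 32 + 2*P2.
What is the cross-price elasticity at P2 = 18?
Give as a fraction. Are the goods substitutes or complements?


dQ1/dP2 = 2
At P2 = 18: Q1 = 32 + 2*18 = 68
Exy = (dQ1/dP2)(P2/Q1) = 2 * 18 / 68 = 9/17
Since Exy > 0, the goods are substitutes.

9/17 (substitutes)


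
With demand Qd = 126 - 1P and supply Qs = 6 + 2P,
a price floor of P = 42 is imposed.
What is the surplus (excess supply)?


At P = 42:
Qd = 126 - 1*42 = 84
Qs = 6 + 2*42 = 90
Surplus = Qs - Qd = 90 - 84 = 6

6


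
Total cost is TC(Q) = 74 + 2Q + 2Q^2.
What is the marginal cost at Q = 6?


MC = dTC/dQ = 2 + 2*2*Q
At Q = 6:
MC = 2 + 4*6
MC = 2 + 24 = 26

26


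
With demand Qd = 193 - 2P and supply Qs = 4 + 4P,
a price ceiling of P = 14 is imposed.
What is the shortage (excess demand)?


At P = 14:
Qd = 193 - 2*14 = 165
Qs = 4 + 4*14 = 60
Shortage = Qd - Qs = 165 - 60 = 105

105


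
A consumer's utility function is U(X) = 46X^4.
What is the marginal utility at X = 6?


MU = dU/dX = 46*4*X^(4-1)
MU = 184*X^3
At X = 6:
MU = 184 * 6^3
MU = 184 * 216 = 39744

39744


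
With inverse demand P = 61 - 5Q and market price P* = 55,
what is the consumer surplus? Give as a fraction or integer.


Maximum willingness to pay (at Q=0): P_max = 61
Quantity demanded at P* = 55:
Q* = (61 - 55)/5 = 6/5
CS = (1/2) * Q* * (P_max - P*)
CS = (1/2) * 6/5 * (61 - 55)
CS = (1/2) * 6/5 * 6 = 18/5

18/5


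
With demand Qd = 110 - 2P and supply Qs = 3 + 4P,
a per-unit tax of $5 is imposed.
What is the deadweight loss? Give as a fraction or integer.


Pre-tax equilibrium quantity: Q* = 223/3
Post-tax equilibrium quantity: Q_tax = 203/3
Reduction in quantity: Q* - Q_tax = 20/3
DWL = (1/2) * tax * (Q* - Q_tax)
DWL = (1/2) * 5 * 20/3 = 50/3

50/3


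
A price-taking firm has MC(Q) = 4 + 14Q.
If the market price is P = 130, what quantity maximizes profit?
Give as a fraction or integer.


In perfect competition, profit is maximized where P = MC.
130 = 4 + 14Q
126 = 14Q
Q* = 126/14 = 9

9


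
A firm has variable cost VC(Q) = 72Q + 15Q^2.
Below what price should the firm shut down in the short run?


AVC(Q) = VC(Q)/Q = 72 + 15Q
AVC is increasing in Q, so minimum AVC is at Q -> 0+.
Min AVC = 72
The firm should shut down if P < 72.

72


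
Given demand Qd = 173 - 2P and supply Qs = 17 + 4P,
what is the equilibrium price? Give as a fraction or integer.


At equilibrium, Qd = Qs.
173 - 2P = 17 + 4P
173 - 17 = 2P + 4P
156 = 6P
P* = 156/6 = 26

26


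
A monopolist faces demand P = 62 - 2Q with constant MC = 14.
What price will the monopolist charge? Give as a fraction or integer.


MR = 62 - 4Q
Set MR = MC: 62 - 4Q = 14
Q* = 12
Substitute into demand:
P* = 62 - 2*12 = 38

38


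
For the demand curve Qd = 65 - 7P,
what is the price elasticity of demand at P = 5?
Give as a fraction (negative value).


dQ/dP = -7
At P = 5: Q = 65 - 7*5 = 30
E = (dQ/dP)(P/Q) = (-7)(5/30) = -7/6

-7/6


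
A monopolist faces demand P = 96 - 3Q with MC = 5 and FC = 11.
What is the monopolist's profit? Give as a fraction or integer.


MR = MC: 96 - 6Q = 5
Q* = 91/6
P* = 96 - 3*91/6 = 101/2
Profit = (P* - MC)*Q* - FC
= (101/2 - 5)*91/6 - 11
= 91/2*91/6 - 11
= 8281/12 - 11 = 8149/12

8149/12


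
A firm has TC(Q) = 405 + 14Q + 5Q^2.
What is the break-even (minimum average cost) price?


AC(Q) = 405/Q + 14 + 5Q
To minimize: dAC/dQ = -405/Q^2 + 5 = 0
Q^2 = 405/5 = 81
Q* = 9
Min AC = 405/9 + 14 + 5*9
Min AC = 45 + 14 + 45 = 104

104


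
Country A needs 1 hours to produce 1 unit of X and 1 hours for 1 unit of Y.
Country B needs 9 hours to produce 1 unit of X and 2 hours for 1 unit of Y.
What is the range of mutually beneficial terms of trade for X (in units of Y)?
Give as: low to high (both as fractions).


Opportunity cost of X for Country A = hours_X / hours_Y = 1/1 = 1 units of Y
Opportunity cost of X for Country B = hours_X / hours_Y = 9/2 = 9/2 units of Y
Terms of trade must be between the two opportunity costs.
Range: 1 to 9/2

1 to 9/2


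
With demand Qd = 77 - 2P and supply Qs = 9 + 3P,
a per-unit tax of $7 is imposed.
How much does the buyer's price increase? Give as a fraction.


With a per-unit tax, the buyer's price increase depends on relative slopes.
Supply slope: d = 3, Demand slope: b = 2
Buyer's price increase = d * tax / (b + d)
= 3 * 7 / (2 + 3)
= 21 / 5 = 21/5

21/5


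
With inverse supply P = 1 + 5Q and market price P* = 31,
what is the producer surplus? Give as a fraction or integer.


Minimum supply price (at Q=0): P_min = 1
Quantity supplied at P* = 31:
Q* = (31 - 1)/5 = 6
PS = (1/2) * Q* * (P* - P_min)
PS = (1/2) * 6 * (31 - 1)
PS = (1/2) * 6 * 30 = 90

90


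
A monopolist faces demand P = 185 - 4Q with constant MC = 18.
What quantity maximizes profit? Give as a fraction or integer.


TR = P*Q = (185 - 4Q)Q = 185Q - 4Q^2
MR = dTR/dQ = 185 - 8Q
Set MR = MC:
185 - 8Q = 18
167 = 8Q
Q* = 167/8 = 167/8

167/8


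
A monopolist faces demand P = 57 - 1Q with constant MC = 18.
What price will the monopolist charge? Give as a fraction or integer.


MR = 57 - 2Q
Set MR = MC: 57 - 2Q = 18
Q* = 39/2
Substitute into demand:
P* = 57 - 1*39/2 = 75/2

75/2


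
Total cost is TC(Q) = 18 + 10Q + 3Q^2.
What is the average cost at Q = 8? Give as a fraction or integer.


TC(8) = 18 + 10*8 + 3*8^2
TC(8) = 18 + 80 + 192 = 290
AC = TC/Q = 290/8 = 145/4

145/4


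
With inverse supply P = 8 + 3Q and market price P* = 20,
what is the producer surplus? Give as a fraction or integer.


Minimum supply price (at Q=0): P_min = 8
Quantity supplied at P* = 20:
Q* = (20 - 8)/3 = 4
PS = (1/2) * Q* * (P* - P_min)
PS = (1/2) * 4 * (20 - 8)
PS = (1/2) * 4 * 12 = 24

24


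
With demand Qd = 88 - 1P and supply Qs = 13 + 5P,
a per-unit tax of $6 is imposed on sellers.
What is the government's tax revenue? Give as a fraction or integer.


With tax on sellers, new supply: Qs' = 13 + 5(P - 6)
= 5P - 17
New equilibrium quantity:
Q_new = 141/2
Tax revenue = tax * Q_new = 6 * 141/2 = 423

423


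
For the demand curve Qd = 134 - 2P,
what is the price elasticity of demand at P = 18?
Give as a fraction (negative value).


dQ/dP = -2
At P = 18: Q = 134 - 2*18 = 98
E = (dQ/dP)(P/Q) = (-2)(18/98) = -18/49

-18/49


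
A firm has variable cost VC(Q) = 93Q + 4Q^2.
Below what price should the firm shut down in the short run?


AVC(Q) = VC(Q)/Q = 93 + 4Q
AVC is increasing in Q, so minimum AVC is at Q -> 0+.
Min AVC = 93
The firm should shut down if P < 93.

93
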